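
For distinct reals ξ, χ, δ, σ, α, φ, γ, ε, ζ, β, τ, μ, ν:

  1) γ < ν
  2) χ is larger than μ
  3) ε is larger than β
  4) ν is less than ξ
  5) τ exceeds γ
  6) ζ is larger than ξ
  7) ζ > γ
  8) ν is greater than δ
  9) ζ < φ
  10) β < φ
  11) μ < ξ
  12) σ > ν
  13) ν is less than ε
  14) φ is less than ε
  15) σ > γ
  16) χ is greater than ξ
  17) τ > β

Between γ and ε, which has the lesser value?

Following the relations from γ: γ < ν < ξ < ζ < φ < ε.
So γ < ε; γ is the smaller of the two.

γ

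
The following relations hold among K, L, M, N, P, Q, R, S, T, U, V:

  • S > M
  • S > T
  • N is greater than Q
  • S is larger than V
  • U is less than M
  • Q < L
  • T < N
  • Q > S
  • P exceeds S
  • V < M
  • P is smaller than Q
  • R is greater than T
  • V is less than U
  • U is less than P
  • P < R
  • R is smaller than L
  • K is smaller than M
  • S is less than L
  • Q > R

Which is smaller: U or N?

U < M and M < S give U < S.
Then S < P extends the chain to P.
With P < R: U < M < S < P < R.
With R < Q: U < M < S < P < R < Q.
Then Q < N extends the chain to N.
So U < N; U is the smaller of the two.

U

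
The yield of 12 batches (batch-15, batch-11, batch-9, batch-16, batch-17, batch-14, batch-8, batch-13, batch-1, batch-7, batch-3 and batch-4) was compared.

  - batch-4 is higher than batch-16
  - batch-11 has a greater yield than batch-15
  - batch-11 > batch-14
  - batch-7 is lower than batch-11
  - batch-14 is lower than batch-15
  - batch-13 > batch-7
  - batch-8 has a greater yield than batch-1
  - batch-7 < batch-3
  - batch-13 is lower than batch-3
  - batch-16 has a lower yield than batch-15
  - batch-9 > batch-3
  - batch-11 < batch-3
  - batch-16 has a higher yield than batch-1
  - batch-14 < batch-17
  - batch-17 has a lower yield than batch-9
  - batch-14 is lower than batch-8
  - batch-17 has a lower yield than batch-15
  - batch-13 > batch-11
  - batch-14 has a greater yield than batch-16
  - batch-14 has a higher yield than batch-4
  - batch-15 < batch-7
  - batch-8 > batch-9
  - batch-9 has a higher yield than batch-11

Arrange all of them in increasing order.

Each adjacent pair is fixed by a given relation: batch-1 < batch-16; batch-16 < batch-4; batch-4 < batch-14; batch-14 < batch-17; batch-17 < batch-15; batch-15 < batch-7; batch-7 < batch-11; batch-11 < batch-13; batch-13 < batch-3; batch-3 < batch-9; batch-9 < batch-8. Chaining them end to end gives the full order.

batch-1 < batch-16 < batch-4 < batch-14 < batch-17 < batch-15 < batch-7 < batch-11 < batch-13 < batch-3 < batch-9 < batch-8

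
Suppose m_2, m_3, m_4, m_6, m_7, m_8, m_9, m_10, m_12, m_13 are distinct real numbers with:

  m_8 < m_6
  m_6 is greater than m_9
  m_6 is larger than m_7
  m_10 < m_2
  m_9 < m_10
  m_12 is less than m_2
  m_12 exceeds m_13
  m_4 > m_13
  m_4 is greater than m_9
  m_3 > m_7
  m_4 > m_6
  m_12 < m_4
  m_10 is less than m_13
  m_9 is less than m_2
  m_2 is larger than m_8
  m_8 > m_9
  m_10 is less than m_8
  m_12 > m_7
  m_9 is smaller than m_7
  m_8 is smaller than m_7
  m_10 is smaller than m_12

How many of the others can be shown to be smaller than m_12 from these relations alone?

5

Directly below m_12: m_10, m_13, m_7.
One step further: m_9, m_8 (5 so far).
No other element is forced below m_12 by the given relations, so the count is 5.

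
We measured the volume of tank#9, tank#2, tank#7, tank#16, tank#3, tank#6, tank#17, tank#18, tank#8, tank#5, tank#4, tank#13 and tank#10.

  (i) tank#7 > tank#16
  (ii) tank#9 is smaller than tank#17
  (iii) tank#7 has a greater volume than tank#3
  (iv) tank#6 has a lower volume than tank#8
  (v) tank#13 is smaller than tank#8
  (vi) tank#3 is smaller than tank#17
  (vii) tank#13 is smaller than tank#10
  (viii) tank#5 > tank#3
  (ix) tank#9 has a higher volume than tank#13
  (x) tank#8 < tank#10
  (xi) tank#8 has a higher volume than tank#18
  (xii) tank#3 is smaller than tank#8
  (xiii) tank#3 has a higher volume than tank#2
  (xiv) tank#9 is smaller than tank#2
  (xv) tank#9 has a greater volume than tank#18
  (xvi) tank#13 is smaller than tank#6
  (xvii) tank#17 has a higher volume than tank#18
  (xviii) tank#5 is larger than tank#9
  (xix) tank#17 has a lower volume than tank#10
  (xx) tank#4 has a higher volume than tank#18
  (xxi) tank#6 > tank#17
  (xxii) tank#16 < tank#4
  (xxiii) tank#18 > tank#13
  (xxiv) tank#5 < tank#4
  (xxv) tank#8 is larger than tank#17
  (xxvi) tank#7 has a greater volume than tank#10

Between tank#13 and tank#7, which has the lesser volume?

tank#13

The relevant relations are tank#13 < tank#18; tank#18 < tank#9; tank#9 < tank#2; tank#2 < tank#3; tank#3 < tank#17; tank#17 < tank#6; tank#6 < tank#8; tank#8 < tank#10; tank#10 < tank#7.
Together: tank#13 < tank#18 < tank#9 < tank#2 < tank#3 < tank#17 < tank#6 < tank#8 < tank#10 < tank#7.
So tank#13 < tank#7; tank#13 is the smaller of the two.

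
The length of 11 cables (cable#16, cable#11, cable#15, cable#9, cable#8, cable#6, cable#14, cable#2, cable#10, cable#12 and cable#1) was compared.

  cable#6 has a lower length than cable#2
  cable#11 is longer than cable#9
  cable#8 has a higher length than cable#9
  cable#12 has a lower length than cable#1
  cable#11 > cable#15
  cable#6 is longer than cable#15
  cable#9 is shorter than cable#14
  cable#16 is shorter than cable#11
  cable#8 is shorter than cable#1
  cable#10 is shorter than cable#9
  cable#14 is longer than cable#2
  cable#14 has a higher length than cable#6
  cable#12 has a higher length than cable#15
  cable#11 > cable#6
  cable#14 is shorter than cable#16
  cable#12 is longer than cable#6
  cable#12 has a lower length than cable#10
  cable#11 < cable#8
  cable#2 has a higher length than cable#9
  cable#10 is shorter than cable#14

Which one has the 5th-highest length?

cable#14

Piecing the relations together gives one ordering: cable#15 < cable#6 < cable#12 < cable#10 < cable#9 < cable#2 < cable#14 < cable#16 < cable#11 < cable#8 < cable#1.
Counting 5 from the largest end gives cable#14.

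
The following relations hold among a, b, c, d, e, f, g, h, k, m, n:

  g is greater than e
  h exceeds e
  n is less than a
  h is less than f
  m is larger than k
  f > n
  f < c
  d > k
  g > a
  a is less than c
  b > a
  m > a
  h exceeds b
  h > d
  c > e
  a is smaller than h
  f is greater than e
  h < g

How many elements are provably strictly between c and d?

2

The relations place d below c. An element lies strictly between them when it is forced above d and also forced below c.
Above d: {h, f, g}. Below c: {k, n, a, b, e, h, f}.
Intersection: {h, f} — 2.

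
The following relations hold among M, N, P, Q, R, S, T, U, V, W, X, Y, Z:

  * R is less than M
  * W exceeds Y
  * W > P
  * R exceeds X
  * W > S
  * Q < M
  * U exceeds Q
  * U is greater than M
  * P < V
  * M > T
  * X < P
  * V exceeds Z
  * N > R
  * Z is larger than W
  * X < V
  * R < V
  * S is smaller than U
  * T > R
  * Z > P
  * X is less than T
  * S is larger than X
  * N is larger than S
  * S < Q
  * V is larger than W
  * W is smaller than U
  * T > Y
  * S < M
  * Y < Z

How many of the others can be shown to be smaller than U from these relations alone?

Directly below U: S, W, Q, M.
One step further: Y, X, R, P, T (9 so far).
No other element is forced below U by the given relations, so the count is 9.

9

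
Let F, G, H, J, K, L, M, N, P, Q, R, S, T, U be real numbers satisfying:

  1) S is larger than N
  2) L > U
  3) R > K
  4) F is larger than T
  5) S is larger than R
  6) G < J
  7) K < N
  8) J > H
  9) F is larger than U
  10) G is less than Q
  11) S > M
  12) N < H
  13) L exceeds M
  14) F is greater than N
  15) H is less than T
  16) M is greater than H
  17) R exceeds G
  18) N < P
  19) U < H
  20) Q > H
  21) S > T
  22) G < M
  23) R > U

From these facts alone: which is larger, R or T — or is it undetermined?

undetermined

Following every chain through T: above T we get S, F; below T we get K, U, N, H.
R is not reached, and no chain runs the other way from R to T.
So the given relations leave the order of T and R undetermined.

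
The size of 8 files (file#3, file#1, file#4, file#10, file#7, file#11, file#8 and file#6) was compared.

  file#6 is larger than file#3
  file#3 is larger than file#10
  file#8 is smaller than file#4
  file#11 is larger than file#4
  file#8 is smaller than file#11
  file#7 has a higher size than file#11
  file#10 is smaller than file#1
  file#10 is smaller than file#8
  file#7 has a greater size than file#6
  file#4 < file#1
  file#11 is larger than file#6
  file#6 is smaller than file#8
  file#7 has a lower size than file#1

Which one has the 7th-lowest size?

Piecing the relations together gives one ordering: file#10 < file#3 < file#6 < file#8 < file#4 < file#11 < file#7 < file#1.
Counting 7 from the smallest end gives file#7.

file#7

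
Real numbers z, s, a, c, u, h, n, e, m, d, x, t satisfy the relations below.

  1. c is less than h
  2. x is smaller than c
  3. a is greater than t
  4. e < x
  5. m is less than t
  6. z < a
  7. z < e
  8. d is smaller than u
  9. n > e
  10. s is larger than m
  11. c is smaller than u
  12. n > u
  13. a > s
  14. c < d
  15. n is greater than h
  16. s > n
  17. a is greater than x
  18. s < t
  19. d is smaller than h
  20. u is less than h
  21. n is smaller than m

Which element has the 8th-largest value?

d

The consecutive relations fix a unique order: z < e < x < c < d < u < h < n < m < s < t < a.
Counting 8 from the largest end gives d.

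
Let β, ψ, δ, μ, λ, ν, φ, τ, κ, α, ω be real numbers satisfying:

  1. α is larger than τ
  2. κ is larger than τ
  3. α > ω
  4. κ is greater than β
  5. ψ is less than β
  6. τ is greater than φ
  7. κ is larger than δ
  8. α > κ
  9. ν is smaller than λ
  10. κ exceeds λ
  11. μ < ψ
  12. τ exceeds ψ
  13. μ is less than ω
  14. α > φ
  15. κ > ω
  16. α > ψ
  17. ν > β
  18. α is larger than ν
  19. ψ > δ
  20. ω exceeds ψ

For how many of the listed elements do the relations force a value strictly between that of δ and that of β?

1

Chaining upward from δ reaches: ψ, ω, ν, λ, τ, κ, α.
Chaining downward from β reaches: μ, ψ.
Strictly between δ and β are those in both lists: ψ — 1 element.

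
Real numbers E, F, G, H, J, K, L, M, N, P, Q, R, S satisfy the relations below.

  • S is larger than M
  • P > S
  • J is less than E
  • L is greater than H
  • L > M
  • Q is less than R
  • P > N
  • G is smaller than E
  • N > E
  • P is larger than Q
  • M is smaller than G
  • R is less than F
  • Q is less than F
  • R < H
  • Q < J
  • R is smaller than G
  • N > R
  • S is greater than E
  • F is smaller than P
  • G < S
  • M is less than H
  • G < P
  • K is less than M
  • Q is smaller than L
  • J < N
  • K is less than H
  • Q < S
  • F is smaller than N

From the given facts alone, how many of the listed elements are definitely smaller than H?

Directly below H: K, R, M.
One step further: Q (4 so far).
No other element is forced below H by the given relations, so the count is 4.

4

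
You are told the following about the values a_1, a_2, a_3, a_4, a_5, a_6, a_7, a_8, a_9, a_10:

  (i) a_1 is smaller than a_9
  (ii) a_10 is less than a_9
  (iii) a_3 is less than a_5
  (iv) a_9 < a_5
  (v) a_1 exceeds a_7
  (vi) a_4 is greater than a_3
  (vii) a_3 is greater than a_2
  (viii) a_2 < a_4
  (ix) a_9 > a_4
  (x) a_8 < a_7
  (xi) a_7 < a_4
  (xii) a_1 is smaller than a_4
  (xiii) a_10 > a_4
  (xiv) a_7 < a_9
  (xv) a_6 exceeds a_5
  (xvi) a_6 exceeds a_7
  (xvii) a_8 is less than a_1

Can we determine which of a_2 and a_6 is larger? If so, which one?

a_6

Following the relations from a_2: a_2 < a_3 < a_4 < a_10 < a_9 < a_5 < a_6.
So a_6 is larger.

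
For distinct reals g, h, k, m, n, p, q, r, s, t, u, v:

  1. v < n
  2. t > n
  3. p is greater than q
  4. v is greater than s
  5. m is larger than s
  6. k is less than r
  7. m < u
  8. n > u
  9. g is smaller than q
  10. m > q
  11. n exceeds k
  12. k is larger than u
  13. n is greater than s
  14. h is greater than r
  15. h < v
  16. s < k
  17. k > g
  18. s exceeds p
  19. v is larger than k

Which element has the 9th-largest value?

The consecutive relations fix a unique order: g < q < p < s < m < u < k < r < h < v < n < t.
Counting 9 from the largest end gives s.

s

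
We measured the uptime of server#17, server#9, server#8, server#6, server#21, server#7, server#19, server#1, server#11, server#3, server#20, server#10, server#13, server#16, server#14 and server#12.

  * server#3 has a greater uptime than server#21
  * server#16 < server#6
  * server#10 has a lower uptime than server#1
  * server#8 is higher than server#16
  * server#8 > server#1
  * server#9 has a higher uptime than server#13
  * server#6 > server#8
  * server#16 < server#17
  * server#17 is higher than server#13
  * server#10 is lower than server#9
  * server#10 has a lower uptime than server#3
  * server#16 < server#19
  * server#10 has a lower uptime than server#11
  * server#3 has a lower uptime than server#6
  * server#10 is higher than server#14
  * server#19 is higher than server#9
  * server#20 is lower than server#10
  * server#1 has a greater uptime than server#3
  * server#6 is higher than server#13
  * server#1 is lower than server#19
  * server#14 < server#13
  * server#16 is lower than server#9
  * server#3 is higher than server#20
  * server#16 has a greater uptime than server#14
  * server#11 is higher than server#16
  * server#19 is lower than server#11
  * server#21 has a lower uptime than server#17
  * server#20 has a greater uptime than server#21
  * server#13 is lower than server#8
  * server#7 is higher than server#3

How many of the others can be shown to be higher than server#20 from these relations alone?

9

Directly above server#20: server#10, server#3.
One step further: server#7, server#9, server#1, server#6, server#11 (7 so far).
One step further: server#8, server#19 (9 so far).
No other element is forced above server#20 by the given relations, so the count is 9.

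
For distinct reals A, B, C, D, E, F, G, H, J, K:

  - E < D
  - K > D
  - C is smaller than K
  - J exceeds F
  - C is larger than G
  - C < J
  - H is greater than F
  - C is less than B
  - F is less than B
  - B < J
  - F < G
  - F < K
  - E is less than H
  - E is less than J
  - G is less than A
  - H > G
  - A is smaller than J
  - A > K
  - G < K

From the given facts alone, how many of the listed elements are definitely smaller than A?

6

Directly below A: G, K.
One step further: F, D, C (5 so far).
One step further: E (6 so far).
No other element is forced below A by the given relations, so the count is 6.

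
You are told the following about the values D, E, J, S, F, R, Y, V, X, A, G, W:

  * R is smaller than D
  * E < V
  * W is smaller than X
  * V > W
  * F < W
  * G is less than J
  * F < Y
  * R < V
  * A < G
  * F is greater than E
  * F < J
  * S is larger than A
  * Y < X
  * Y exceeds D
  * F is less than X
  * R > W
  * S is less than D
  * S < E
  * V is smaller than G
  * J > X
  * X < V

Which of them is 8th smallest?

Y

Chaining the given pairs: A < S < E < F < W < R < D < Y < X < V < G < J.
Counting 8 from the smallest end gives Y.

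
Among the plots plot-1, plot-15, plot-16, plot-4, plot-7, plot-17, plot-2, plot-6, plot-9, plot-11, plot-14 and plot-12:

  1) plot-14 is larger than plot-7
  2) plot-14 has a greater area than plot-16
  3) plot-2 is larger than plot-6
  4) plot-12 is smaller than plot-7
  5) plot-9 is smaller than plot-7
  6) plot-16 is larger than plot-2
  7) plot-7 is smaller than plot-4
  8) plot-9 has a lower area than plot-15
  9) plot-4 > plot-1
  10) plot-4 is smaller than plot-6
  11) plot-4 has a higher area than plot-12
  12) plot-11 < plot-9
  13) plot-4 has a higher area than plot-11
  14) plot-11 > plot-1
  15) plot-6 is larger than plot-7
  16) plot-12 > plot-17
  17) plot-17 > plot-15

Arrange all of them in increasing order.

plot-1 < plot-11 < plot-9 < plot-15 < plot-17 < plot-12 < plot-7 < plot-4 < plot-6 < plot-2 < plot-16 < plot-14

The consecutive links are each given: plot-1 < plot-11; plot-11 < plot-9; plot-9 < plot-15; plot-15 < plot-17; plot-17 < plot-12; plot-12 < plot-7; plot-7 < plot-4; plot-4 < plot-6; plot-6 < plot-2; plot-2 < plot-16; plot-16 < plot-14.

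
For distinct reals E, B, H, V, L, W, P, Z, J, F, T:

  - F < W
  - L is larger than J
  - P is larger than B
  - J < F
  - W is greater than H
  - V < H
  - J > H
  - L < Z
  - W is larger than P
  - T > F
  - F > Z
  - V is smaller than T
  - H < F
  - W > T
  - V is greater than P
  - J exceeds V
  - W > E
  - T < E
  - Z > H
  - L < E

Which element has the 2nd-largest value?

The consecutive relations fix a unique order: B < P < V < H < J < L < Z < F < T < E < W.
Counting 2 from the largest end gives E.

E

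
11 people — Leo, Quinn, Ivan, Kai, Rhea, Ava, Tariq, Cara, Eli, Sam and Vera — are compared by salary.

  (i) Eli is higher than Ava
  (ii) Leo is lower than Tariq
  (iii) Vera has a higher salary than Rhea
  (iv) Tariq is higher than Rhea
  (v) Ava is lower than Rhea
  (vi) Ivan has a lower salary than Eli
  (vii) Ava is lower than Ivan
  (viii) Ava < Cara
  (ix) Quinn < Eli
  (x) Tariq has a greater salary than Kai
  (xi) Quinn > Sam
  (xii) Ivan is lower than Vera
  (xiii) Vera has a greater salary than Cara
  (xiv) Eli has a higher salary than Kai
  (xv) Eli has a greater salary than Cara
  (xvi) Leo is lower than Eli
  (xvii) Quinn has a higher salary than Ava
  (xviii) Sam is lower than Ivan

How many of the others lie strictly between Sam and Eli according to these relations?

The relations place Sam below Eli. An element lies strictly between them when it is forced above Sam and also forced below Eli.
Above Sam: {Ivan, Vera, Quinn}. Below Eli: {Leo, Ava, Kai, Cara, Ivan, Quinn}.
Intersection: {Ivan, Quinn} — 2.

2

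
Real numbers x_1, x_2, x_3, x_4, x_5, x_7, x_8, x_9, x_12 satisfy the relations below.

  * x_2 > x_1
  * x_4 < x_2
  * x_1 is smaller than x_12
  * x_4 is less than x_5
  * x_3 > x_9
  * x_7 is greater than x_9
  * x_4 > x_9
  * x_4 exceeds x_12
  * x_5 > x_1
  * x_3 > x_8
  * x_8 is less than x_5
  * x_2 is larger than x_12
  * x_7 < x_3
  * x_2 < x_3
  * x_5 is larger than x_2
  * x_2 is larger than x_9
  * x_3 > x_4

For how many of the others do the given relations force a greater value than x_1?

The elements the relations force above x_1 are x_12, x_4, x_2, x_5, x_3 — no chain reaches any other.
That is 5.

5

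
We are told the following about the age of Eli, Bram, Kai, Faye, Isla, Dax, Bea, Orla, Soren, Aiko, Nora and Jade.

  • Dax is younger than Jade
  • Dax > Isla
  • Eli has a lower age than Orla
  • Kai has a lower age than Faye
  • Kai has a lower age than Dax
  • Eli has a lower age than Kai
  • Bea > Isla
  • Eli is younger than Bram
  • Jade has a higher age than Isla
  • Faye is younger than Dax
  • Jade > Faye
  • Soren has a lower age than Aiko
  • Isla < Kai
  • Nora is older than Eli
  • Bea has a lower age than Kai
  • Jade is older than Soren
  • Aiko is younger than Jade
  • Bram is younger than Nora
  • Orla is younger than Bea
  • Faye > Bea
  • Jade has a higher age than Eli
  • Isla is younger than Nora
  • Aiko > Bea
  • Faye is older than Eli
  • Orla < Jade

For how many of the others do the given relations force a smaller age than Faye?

The elements the relations force below Faye are Isla, Eli, Orla, Bea, Kai — no chain reaches any other.
That is 5.

5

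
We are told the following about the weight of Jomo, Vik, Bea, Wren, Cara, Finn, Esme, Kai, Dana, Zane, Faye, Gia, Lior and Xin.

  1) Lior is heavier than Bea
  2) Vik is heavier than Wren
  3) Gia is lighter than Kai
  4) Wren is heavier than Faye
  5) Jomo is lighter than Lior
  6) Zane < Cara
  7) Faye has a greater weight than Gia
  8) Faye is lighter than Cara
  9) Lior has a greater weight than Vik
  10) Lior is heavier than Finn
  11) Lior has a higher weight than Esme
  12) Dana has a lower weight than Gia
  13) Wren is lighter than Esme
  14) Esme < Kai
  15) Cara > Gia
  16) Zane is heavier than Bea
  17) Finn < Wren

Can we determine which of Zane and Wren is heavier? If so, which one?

undetermined

Following every chain through Wren: above Wren we get Esme, Vik, Lior, Kai; below Wren we get Dana, Finn, Gia, Faye.
Zane is not reached, and no chain runs the other way from Zane to Wren.
So the given relations leave the order of Wren and Zane undetermined.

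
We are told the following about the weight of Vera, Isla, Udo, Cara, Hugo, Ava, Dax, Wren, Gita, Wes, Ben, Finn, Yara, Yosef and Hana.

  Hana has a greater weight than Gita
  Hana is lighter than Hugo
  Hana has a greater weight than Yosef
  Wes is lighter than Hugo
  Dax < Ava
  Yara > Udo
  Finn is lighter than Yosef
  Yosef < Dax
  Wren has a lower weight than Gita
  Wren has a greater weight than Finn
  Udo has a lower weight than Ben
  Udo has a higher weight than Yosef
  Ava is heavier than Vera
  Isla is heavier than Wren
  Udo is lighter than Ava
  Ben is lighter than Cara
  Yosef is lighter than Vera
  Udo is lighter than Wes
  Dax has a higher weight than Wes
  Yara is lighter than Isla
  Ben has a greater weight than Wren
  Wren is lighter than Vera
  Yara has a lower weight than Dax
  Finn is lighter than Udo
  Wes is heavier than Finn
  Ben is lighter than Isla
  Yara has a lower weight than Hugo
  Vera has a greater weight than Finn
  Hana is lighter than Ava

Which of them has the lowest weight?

Chaining upward from Finn: directly above it, Yosef, Udo, Wren, Wes, Vera; then Yara, Ben, Gita, Isla, Hana, Dax, Ava, Hugo; then Cara.
That covers every other element, and nothing is given below Finn, so Finn is the lowest weight.

Finn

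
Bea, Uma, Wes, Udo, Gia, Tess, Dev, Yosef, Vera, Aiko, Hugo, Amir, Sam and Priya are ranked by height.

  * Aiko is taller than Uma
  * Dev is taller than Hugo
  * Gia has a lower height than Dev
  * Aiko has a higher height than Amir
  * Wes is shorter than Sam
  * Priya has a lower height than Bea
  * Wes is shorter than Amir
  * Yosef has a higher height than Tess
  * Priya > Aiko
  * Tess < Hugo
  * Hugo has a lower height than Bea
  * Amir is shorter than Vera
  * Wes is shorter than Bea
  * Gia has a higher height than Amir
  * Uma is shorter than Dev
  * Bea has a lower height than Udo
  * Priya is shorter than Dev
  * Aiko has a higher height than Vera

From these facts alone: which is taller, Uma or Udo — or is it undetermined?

Udo

Chaining the given relations: Uma < Aiko < Priya < Bea < Udo.
So Udo is taller.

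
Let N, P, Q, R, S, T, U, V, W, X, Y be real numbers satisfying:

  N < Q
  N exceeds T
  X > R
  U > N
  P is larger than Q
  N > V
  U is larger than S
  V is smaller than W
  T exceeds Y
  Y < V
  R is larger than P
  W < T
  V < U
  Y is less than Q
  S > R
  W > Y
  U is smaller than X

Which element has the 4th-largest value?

Chaining the given pairs: Y < V < W < T < N < Q < P < R < S < U < X.
The 4th largest is R.

R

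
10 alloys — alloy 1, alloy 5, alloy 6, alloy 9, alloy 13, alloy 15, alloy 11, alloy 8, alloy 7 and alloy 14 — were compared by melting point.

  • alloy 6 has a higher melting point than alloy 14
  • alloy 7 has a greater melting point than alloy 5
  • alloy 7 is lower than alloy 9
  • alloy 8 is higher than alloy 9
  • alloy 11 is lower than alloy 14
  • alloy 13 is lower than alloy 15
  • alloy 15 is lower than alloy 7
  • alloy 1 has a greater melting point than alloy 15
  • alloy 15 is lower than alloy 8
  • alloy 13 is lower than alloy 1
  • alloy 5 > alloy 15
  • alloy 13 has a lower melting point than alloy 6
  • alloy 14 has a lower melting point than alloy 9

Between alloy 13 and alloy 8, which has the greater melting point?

alloy 8

Link the given pairs in sequence: alloy 13 < alloy 15; alloy 15 < alloy 5; alloy 5 < alloy 7; alloy 7 < alloy 9; alloy 9 < alloy 8.
Chaining these gives alloy 13 < alloy 15 < alloy 5 < alloy 7 < alloy 9 < alloy 8.
So alloy 13 < alloy 8; alloy 8 is the higher of the two.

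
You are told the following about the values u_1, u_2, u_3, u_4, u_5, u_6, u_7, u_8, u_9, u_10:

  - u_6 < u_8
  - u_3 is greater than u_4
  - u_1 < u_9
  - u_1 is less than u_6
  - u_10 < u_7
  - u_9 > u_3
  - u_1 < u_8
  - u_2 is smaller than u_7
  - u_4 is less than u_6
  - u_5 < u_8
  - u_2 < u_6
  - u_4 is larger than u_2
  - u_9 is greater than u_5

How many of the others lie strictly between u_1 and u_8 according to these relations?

1

The relations place u_1 below u_8. An element lies strictly between them when it is forced above u_1 and also forced below u_8.
Above u_1: {u_6, u_9}. Below u_8: {u_2, u_4, u_5, u_6}.
Intersection: {u_6} — 1.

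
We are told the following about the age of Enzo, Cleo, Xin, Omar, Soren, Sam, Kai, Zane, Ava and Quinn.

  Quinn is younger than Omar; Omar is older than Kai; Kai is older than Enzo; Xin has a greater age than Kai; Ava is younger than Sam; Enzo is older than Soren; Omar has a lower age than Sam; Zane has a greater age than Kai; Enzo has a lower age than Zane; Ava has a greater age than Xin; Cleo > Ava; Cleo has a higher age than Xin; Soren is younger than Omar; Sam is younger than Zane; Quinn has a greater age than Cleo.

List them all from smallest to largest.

Soren < Enzo < Kai < Xin < Ava < Cleo < Quinn < Omar < Sam < Zane

Nothing is placed below Soren, so it is least; from there Soren < Enzo; Enzo < Kai; Kai < Xin; Xin < Ava; Ava < Cleo; Cleo < Quinn; Quinn < Omar; Omar < Sam; Sam < Zane, each given directly.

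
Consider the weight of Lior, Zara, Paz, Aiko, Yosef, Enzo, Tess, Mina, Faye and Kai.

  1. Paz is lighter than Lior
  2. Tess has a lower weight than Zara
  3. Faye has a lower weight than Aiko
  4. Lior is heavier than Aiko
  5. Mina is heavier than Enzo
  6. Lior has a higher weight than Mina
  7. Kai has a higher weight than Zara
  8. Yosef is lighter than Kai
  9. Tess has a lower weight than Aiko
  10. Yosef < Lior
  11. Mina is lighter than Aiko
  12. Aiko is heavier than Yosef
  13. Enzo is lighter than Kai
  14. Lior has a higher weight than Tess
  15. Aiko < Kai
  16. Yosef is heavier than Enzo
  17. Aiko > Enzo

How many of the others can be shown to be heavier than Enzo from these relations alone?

5

The elements the relations force above Enzo are Mina, Yosef, Aiko, Lior, Kai — no chain reaches any other.
That is 5.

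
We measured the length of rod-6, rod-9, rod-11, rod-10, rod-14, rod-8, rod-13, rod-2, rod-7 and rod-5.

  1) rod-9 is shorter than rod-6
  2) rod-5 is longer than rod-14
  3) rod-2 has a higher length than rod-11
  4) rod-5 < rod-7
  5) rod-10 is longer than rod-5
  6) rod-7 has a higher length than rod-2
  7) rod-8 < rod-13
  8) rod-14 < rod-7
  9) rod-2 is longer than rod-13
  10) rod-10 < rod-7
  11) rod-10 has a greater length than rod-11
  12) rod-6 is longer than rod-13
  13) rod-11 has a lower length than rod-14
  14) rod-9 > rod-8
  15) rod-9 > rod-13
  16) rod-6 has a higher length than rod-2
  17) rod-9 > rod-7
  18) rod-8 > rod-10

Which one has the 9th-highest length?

rod-14

The consecutive relations fix a unique order: rod-11 < rod-14 < rod-5 < rod-10 < rod-8 < rod-13 < rod-2 < rod-7 < rod-9 < rod-6.
The 9th largest is rod-14.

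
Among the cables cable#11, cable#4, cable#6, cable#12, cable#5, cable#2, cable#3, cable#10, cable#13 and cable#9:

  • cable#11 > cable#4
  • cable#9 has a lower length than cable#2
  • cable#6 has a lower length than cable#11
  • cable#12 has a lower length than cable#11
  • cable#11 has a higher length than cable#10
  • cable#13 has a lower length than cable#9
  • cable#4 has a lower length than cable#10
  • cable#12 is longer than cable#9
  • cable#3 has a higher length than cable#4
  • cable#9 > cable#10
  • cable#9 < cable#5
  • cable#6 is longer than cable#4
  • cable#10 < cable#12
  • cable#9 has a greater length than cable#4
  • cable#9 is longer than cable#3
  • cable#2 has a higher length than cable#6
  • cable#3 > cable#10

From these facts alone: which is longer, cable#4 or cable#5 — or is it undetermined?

cable#4 < cable#10 and cable#10 < cable#3 give cable#4 < cable#3.
With cable#3 < cable#9: cable#4 < cable#10 < cable#3 < cable#9.
With cable#9 < cable#5: cable#4 < cable#10 < cable#3 < cable#9 < cable#5.
So cable#5 is longer.

cable#5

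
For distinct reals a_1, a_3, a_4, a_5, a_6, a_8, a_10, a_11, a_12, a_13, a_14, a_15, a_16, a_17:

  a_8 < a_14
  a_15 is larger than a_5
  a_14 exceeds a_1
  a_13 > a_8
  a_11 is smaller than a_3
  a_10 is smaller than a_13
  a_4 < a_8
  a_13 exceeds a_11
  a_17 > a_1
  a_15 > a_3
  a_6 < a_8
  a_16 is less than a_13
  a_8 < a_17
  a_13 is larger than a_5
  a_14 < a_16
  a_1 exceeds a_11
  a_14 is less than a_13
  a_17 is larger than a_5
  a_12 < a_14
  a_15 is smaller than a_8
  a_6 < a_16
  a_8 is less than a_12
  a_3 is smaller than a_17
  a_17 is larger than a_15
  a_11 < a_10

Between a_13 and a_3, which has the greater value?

Chaining the given relations: a_3 < a_15 < a_8 < a_12 < a_14 < a_16 < a_13.
So a_3 < a_13; a_13 is the larger of the two.

a_13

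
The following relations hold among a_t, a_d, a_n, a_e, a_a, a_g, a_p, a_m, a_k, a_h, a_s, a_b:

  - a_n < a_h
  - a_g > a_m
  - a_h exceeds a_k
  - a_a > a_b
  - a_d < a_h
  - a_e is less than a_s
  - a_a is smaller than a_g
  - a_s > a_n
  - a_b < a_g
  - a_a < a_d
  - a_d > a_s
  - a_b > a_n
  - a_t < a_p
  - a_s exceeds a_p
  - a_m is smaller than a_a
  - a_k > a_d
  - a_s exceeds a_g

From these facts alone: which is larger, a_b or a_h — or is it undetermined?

a_h

Following the relations from a_b: a_b < a_a < a_g < a_s < a_d < a_k < a_h.
So a_h is larger.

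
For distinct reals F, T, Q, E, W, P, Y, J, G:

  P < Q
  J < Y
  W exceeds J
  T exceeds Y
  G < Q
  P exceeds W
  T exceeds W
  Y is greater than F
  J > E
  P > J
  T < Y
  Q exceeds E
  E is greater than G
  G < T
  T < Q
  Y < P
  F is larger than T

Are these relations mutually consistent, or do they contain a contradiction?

inconsistent

Chaining the given relations yields T < F < Y, so T < Y. But one relation states Y < T. These cannot both hold.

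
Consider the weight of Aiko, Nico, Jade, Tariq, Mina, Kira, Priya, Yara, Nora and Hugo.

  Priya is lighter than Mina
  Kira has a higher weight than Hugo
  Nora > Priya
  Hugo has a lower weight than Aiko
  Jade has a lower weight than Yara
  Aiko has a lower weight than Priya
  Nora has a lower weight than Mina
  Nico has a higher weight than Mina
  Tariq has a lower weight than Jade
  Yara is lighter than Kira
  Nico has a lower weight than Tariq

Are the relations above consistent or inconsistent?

The single ordering Hugo < Aiko < Priya < Nora < Mina < Nico < Tariq < Jade < Yara < Kira satisfies every listed relation, so no contradiction arises.

consistent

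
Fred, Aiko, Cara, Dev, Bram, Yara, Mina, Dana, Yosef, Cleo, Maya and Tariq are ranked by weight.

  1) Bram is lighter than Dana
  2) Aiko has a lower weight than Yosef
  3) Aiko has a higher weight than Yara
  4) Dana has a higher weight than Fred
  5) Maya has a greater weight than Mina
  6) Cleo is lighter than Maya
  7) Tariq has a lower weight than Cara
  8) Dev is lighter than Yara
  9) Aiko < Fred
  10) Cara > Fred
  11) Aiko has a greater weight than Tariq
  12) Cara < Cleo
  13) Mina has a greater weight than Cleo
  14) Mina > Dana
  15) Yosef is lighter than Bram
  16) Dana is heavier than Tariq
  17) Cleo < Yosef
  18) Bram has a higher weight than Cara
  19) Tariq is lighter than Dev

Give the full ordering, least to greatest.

Nothing is placed below Tariq, so it is least; from there Tariq < Dev; Dev < Yara; Yara < Aiko; Aiko < Fred; Fred < Cara; Cara < Cleo; Cleo < Yosef; Yosef < Bram; Bram < Dana; Dana < Mina; Mina < Maya, each given directly.

Tariq < Dev < Yara < Aiko < Fred < Cara < Cleo < Yosef < Bram < Dana < Mina < Maya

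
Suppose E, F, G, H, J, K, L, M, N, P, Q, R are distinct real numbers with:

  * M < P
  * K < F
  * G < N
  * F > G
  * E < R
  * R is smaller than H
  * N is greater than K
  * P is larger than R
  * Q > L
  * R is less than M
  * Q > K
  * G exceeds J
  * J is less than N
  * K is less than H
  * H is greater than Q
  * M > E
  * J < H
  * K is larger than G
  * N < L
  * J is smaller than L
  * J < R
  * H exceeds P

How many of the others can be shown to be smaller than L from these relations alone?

4

From L the given relations immediately reach J, N.
From those, G, K — 4 in total.
No other element is forced below L by the given relations, so the count is 4.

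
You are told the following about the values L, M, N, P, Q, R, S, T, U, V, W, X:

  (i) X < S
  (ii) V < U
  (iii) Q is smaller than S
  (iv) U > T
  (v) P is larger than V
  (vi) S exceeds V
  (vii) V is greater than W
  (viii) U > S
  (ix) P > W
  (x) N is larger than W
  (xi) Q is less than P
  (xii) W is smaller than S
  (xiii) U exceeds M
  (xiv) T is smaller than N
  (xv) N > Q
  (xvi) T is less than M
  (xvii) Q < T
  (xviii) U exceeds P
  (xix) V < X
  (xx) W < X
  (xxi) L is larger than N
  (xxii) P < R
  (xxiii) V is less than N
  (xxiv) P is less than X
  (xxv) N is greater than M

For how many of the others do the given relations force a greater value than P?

4

From P the given relations immediately reach R, X, U.
From those, S — 4 in total.
Nothing else is reachable above P; 4 in all.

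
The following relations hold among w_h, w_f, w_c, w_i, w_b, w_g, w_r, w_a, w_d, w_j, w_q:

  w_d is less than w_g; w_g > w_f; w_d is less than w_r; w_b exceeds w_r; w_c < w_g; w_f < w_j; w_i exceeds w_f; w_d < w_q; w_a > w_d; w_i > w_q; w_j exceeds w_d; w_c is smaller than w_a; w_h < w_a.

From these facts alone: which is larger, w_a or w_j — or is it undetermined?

undetermined

Following every chain through w_j: below w_j we get w_d, w_f.
w_a is not reached, and no chain runs the other way from w_a to w_j.
So the given relations leave the order of w_j and w_a undetermined.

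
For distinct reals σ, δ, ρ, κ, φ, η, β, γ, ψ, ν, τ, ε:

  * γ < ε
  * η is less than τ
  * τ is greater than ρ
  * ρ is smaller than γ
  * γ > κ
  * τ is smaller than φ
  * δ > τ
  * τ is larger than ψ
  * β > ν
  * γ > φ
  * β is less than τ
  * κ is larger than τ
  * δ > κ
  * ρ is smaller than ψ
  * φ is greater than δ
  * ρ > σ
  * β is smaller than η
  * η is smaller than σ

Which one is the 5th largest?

Chaining the given pairs: ν < β < η < σ < ρ < ψ < τ < κ < δ < φ < γ < ε.
Counting 5 from the largest end gives κ.

κ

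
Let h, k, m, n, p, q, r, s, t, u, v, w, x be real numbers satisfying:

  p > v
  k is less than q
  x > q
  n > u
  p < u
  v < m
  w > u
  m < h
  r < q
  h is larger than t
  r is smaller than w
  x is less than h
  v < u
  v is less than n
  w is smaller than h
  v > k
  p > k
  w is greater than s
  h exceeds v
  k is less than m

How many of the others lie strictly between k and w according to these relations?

3

Chaining upward from k reaches: q, v, p, u, n, x, m, h.
Chaining downward from w reaches: r, s, v, p, u.
Strictly between k and w are those in both lists: v, p, u — 3 elements.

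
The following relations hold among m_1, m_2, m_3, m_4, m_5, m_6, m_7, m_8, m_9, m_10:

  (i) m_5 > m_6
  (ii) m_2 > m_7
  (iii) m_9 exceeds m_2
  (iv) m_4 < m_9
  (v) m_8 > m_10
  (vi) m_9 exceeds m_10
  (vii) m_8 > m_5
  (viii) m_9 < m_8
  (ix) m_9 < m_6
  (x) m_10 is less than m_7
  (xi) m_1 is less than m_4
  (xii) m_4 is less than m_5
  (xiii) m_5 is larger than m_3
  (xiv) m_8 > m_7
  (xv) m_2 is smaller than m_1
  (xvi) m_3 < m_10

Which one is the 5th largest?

Piecing the relations together gives one ordering: m_3 < m_10 < m_7 < m_2 < m_1 < m_4 < m_9 < m_6 < m_5 < m_8.
The 5th largest is m_4.

m_4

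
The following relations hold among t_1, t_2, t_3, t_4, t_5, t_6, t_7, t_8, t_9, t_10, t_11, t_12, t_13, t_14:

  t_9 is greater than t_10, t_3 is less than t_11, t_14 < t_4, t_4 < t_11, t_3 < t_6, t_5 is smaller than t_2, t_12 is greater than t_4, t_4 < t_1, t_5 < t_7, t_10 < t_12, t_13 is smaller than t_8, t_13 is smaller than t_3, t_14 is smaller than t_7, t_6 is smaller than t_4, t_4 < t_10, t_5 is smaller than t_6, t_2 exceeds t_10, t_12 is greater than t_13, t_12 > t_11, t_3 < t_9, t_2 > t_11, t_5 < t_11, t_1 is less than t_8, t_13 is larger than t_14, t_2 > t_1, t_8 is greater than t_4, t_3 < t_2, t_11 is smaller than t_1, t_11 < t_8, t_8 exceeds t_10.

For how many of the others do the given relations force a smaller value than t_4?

From t_4 the given relations immediately reach t_14, t_6.
From those, t_5, t_3 — 4 in total.
From those, t_13 — 5 in total.
No other element is forced below t_4 by the given relations, so the count is 5.

5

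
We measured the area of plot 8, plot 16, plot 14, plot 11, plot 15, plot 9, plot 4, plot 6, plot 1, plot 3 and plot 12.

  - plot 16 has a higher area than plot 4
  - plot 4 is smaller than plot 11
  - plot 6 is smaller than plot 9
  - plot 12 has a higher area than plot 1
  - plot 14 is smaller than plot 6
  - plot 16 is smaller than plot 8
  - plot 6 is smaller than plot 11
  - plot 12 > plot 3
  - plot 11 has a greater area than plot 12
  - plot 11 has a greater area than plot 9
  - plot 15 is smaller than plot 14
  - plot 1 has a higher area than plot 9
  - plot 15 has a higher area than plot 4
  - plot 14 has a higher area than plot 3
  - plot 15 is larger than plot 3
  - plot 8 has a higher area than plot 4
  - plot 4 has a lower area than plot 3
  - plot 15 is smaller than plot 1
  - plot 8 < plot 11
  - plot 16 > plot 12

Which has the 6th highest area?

plot 9

The consecutive relations fix a unique order: plot 4 < plot 3 < plot 15 < plot 14 < plot 6 < plot 9 < plot 1 < plot 12 < plot 16 < plot 8 < plot 11.
Counting 6 from the largest end gives plot 9.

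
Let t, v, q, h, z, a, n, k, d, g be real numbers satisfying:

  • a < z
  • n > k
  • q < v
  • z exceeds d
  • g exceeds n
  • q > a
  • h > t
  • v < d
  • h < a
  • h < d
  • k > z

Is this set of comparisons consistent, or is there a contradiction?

consistent

The single ordering t < h < a < q < v < d < z < k < n < g satisfies every listed relation, so no contradiction arises.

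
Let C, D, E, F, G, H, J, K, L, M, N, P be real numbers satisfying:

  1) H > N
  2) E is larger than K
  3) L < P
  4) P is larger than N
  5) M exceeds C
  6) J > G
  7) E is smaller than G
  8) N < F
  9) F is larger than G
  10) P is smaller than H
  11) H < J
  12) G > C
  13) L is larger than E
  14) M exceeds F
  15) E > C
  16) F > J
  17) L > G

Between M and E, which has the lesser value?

E

The relevant relations are E < G; G < L; L < P; P < H; H < J; J < F; F < M.
Together: E < G < L < P < H < J < F < M.
So E < M; E is the smaller of the two.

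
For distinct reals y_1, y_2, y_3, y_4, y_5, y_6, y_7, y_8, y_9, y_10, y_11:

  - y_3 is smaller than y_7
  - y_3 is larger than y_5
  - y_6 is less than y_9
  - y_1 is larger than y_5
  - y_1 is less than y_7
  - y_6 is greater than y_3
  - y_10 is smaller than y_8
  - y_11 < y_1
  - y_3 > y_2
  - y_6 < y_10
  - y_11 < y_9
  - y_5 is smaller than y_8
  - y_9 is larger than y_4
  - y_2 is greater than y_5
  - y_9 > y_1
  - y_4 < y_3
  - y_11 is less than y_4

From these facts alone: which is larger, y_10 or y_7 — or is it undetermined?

Following every chain through y_7: below y_7 we get y_11, y_5, y_4, y_1, y_2, y_3.
y_10 is not reached, and no chain runs the other way from y_10 to y_7.
So the given relations leave the order of y_7 and y_10 undetermined.

undetermined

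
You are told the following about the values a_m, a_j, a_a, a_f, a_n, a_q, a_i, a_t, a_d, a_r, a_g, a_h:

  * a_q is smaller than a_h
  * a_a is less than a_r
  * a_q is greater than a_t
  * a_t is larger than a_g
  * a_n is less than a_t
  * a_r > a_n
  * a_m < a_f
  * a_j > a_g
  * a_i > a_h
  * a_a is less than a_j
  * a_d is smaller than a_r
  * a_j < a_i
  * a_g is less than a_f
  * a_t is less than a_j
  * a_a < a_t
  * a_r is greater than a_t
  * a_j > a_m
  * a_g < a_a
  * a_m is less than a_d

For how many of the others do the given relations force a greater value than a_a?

6

The elements the relations force above a_a are a_t, a_q, a_j, a_h, a_i, a_r — no chain reaches any other.
That is 6.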